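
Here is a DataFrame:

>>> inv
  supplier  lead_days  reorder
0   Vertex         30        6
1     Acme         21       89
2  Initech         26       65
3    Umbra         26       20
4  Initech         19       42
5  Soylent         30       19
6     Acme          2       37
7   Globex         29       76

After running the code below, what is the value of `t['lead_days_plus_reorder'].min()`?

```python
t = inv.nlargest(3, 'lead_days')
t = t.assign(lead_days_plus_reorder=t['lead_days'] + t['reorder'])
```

take 3 rows with largest lead_days:
  supplier  lead_days  reorder
0   Vertex         30        6
5  Soylent         30       19
7   Globex         29       76
add column lead_days_plus_reorder = t['lead_days'] + t['reorder']:
  supplier  lead_days  reorder  lead_days_plus_reorder
0   Vertex         30        6                      36
5  Soylent         30       19                      49
7   Globex         29       76                     105

36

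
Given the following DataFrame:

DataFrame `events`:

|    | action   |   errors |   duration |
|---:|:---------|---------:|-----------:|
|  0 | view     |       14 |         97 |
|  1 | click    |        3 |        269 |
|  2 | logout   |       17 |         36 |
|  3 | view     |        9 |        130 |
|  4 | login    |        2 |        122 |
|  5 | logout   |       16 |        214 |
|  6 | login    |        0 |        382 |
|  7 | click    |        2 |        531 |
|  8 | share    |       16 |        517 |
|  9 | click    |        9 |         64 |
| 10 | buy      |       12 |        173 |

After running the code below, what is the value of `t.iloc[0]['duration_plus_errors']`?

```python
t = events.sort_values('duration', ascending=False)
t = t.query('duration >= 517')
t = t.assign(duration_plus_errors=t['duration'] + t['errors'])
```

533

sort by duration descending:
    action  errors  duration
7    click       2       531
8    share      16       517
6    login       0       382
1    click       3       269
5   logout      16       214
10     buy      12       173
3     view       9       130
4    login       2       122
0     view      14        97
9    click       9        64
2   logout      17        36
filter rows where duration >= 517:
  action  errors  duration
7  click       2       531
8  share      16       517
add column duration_plus_errors = t['duration'] + t['errors']:
  action  errors  duration  duration_plus_errors
7  click       2       531                   533
8  share      16       517                   533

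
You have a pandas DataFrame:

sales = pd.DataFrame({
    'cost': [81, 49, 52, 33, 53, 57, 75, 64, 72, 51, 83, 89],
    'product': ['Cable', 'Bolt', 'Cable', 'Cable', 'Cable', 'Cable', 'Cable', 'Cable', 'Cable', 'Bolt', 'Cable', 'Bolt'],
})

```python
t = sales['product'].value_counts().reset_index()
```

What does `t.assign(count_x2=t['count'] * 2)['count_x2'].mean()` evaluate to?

value_counts of product:
product
Cable    9
Bolt     3
Name: count, dtype: int64
reset_index():
  product  count
0   Cable      9
1    Bolt      3
add column count_x2 = t['count'] * 2:
  product  count  count_x2
0   Cable      9        18
1    Bolt      3         6
Hence 12.0.

12.0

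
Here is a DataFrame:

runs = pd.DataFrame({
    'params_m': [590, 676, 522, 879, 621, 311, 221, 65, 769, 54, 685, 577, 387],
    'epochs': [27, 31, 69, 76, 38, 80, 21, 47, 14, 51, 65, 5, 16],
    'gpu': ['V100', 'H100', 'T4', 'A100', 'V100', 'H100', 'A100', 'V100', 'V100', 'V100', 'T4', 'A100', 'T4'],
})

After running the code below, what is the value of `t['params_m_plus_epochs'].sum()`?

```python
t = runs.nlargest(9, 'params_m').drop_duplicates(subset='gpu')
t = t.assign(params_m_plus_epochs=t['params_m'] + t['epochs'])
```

take 9 rows with largest params_m:
    params_m  epochs   gpu
3        879      76  A100
8        769      14  V100
10       685      65    T4
1        676      31  H100
4        621      38  V100
0        590      27  V100
11       577       5  A100
2        522      69    T4
12       387      16    T4
drop duplicate gpu (keep=first):
    params_m  epochs   gpu
3        879      76  A100
8        769      14  V100
10       685      65    T4
1        676      31  H100
add column params_m_plus_epochs = t['params_m'] + t['epochs']:
    params_m  epochs   gpu  params_m_plus_epochs
3        879      76  A100                   955
8        769      14  V100                   783
10       685      65    T4                   750
1        676      31  H100                   707
Then the sum of column 'params_m_plus_epochs': 3195

3195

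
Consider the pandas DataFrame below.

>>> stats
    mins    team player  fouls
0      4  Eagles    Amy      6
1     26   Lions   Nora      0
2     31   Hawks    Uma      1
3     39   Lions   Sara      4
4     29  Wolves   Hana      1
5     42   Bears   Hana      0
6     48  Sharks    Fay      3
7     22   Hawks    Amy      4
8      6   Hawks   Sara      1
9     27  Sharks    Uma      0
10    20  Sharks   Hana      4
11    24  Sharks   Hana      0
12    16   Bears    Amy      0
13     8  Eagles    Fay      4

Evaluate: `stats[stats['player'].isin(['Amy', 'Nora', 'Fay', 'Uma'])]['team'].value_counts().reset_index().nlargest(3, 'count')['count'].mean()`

2.0

filter rows where player in ['Amy', 'Nora', 'Fay', 'Uma']:
    mins    team player  fouls
0      4  Eagles    Amy      6
1     26   Lions   Nora      0
2     31   Hawks    Uma      1
6     48  Sharks    Fay      3
7     22   Hawks    Amy      4
9     27  Sharks    Uma      0
12    16   Bears    Amy      0
13     8  Eagles    Fay      4
value_counts of team:
team
Eagles    2
Hawks     2
Sharks    2
Lions     1
Bears     1
Name: count, dtype: int64
reset_index():
     team  count
0  Eagles      2
1   Hawks      2
2  Sharks      2
3   Lions      1
4   Bears      1
take 3 rows with largest count:
     team  count
0  Eagles      2
1   Hawks      2
2  Sharks      2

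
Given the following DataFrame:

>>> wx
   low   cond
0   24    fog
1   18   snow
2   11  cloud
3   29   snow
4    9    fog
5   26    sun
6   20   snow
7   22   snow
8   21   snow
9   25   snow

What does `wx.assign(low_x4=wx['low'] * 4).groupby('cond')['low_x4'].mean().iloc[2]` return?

90.0

add column low_x4 = wx['low'] * 4:
   low   cond  low_x4
0   24    fog      96
1   18   snow      72
2   11  cloud      44
3   29   snow     116
4    9    fog      36
5   26    sun     104
6   20   snow      80
7   22   snow      88
8   21   snow      84
9   25   snow     100
group by cond, mean of low_x4:
cond
cloud     44.0
fog       66.0
snow      90.0
sun      104.0
Name: low_x4, dtype: float64
The value at position 2 is 90.0.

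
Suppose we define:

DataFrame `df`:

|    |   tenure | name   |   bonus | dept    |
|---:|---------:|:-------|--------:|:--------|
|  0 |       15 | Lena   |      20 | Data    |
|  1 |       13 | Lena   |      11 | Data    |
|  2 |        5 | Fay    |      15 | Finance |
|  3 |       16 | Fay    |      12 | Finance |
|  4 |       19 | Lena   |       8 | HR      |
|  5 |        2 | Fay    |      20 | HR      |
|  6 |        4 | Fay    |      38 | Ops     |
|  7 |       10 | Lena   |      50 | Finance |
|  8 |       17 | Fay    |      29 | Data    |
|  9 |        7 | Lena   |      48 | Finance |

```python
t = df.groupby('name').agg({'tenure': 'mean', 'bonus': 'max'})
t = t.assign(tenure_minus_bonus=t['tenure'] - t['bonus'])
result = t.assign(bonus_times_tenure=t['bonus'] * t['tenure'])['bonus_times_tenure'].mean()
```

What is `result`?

487.2

group by name: mean(tenure), max(bonus):
      tenure  bonus
name               
Fay      8.8     38
Lena    12.8     50
add column tenure_minus_bonus = t['tenure'] - t['bonus']:
      tenure  bonus  tenure_minus_bonus
name                                   
Fay      8.8     38               -29.2
Lena    12.8     50               -37.2
add column bonus_times_tenure = t['bonus'] * t['tenure']:
      tenure  bonus  tenure_minus_bonus  bonus_times_tenure
name                                                       
Fay      8.8     38               -29.2               334.4
Lena    12.8     50               -37.2               640.0
Finally, mean of column 'bonus_times_tenure' = 487.2.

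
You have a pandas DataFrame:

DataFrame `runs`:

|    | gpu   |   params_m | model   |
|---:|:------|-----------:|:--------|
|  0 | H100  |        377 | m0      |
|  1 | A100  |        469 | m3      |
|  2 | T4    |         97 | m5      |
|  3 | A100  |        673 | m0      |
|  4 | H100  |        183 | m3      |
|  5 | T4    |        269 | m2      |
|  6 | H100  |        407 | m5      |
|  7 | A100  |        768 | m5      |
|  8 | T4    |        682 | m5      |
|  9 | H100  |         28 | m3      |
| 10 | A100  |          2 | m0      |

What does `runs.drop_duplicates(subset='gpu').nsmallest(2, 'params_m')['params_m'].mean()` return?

237.0

drop duplicate gpu (keep=first):
    gpu  params_m model
0  H100       377    m0
1  A100       469    m3
2    T4        97    m5
take 2 rows with smallest params_m:
    gpu  params_m model
2    T4        97    m5
0  H100       377    m0
Finally, mean of column 'params_m' = 237.0.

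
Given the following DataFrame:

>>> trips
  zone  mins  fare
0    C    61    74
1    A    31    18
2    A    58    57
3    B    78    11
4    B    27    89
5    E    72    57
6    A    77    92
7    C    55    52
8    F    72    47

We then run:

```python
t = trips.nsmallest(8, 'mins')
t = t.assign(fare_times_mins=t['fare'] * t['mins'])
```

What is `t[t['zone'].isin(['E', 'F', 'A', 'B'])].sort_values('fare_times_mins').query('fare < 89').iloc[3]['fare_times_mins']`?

4104

take 8 rows with smallest mins:
  zone  mins  fare
4    B    27    89
1    A    31    18
7    C    55    52
2    A    58    57
0    C    61    74
5    E    72    57
8    F    72    47
6    A    77    92
add column fare_times_mins = t['fare'] * t['mins']:
  zone  mins  fare  fare_times_mins
4    B    27    89             2403
1    A    31    18              558
7    C    55    52             2860
2    A    58    57             3306
0    C    61    74             4514
5    E    72    57             4104
8    F    72    47             3384
6    A    77    92             7084
filter rows where zone in ['E', 'F', 'A', 'B']:
  zone  mins  fare  fare_times_mins
4    B    27    89             2403
1    A    31    18              558
2    A    58    57             3306
5    E    72    57             4104
8    F    72    47             3384
6    A    77    92             7084
sort by fare_times_mins:
  zone  mins  fare  fare_times_mins
1    A    31    18              558
4    B    27    89             2403
2    A    58    57             3306
8    F    72    47             3384
5    E    72    57             4104
6    A    77    92             7084
filter rows where fare < 89:
  zone  mins  fare  fare_times_mins
1    A    31    18              558
2    A    58    57             3306
8    F    72    47             3384
5    E    72    57             4104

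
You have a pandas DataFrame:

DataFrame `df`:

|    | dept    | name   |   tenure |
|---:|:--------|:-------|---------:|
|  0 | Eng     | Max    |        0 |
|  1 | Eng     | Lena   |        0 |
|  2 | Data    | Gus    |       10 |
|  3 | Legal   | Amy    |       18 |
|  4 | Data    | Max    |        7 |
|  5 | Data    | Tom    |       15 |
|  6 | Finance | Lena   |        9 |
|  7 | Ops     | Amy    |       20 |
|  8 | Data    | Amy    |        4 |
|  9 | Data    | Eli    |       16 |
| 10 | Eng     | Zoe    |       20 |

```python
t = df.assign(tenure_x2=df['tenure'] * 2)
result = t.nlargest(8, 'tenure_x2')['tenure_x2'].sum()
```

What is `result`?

230

add column tenure_x2 = df['tenure'] * 2:
       dept  name  tenure  tenure_x2
0       Eng   Max       0          0
1       Eng  Lena       0          0
2      Data   Gus      10         20
3     Legal   Amy      18         36
4      Data   Max       7         14
5      Data   Tom      15         30
6   Finance  Lena       9         18
7       Ops   Amy      20         40
8      Data   Amy       4          8
9      Data   Eli      16         32
10      Eng   Zoe      20         40
take 8 rows with largest tenure_x2:
       dept  name  tenure  tenure_x2
7       Ops   Amy      20         40
10      Eng   Zoe      20         40
3     Legal   Amy      18         36
9      Data   Eli      16         32
5      Data   Tom      15         30
2      Data   Gus      10         20
6   Finance  Lena       9         18
4      Data   Max       7         14
sum of column 'tenure_x2' → 230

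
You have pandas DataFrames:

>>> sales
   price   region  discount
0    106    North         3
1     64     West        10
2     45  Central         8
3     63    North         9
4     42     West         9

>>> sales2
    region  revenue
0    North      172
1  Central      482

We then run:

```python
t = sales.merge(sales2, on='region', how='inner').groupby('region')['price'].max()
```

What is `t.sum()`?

merge on 'region' (how='inner') → 3 rows:
   price   region  discount  revenue
0    106    North         3      172
1     45  Central         8      482
2     63    North         9      172
group by region, max of price:
region
Central     45
North      106
Name: price, dtype: int64

151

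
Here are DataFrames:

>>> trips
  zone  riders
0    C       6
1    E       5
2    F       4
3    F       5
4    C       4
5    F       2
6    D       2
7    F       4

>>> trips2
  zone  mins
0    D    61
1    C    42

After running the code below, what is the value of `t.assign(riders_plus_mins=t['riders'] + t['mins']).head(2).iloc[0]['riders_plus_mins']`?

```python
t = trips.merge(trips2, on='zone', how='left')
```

merge on 'zone' (how='left') → 8 rows:
  zone  riders  mins
0    C       6  42.0
1    E       5   NaN
2    F       4   NaN
3    F       5   NaN
4    C       4  42.0
5    F       2   NaN
6    D       2  61.0
7    F       4   NaN
add column riders_plus_mins = t['riders'] + t['mins']:
  zone  riders  mins  riders_plus_mins
0    C       6  42.0              48.0
1    E       5   NaN               NaN
2    F       4   NaN               NaN
3    F       5   NaN               NaN
4    C       4  42.0              46.0
5    F       2   NaN               NaN
6    D       2  61.0              63.0
7    F       4   NaN               NaN
take first 2 rows:
  zone  riders  mins  riders_plus_mins
0    C       6  42.0              48.0
1    E       5   NaN               NaN
So iloc[0]['riders_plus_mins'] = 48.0.

48.0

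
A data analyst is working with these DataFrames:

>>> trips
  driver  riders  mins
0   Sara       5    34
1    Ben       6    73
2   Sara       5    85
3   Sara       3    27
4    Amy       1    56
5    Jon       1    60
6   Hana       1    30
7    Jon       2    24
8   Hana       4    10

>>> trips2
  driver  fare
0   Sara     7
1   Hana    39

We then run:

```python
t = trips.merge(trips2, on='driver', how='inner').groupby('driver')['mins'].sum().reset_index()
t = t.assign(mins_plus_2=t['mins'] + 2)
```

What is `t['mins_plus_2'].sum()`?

merge on 'driver' (how='inner') → 5 rows:
  driver  riders  mins  fare
0   Sara       5    34     7
1   Sara       5    85     7
2   Sara       3    27     7
3   Hana       1    30    39
4   Hana       4    10    39
group by driver, sum of mins:
driver
Hana     40
Sara    146
Name: mins, dtype: int64
reset_index():
  driver  mins
0   Hana    40
1   Sara   146
add column mins_plus_2 = t['mins'] + 2:
  driver  mins  mins_plus_2
0   Hana    40           42
1   Sara   146          148

190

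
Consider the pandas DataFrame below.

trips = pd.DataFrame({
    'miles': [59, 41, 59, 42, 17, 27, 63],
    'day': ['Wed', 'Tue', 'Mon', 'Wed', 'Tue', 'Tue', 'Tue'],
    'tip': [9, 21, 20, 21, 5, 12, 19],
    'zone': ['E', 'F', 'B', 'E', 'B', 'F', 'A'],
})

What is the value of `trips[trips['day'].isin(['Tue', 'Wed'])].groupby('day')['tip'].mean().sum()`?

filter rows where day in ['Tue', 'Wed']:
   miles  day  tip zone
0     59  Wed    9    E
1     41  Tue   21    F
3     42  Wed   21    E
4     17  Tue    5    B
5     27  Tue   12    F
6     63  Tue   19    A
group by day, mean of tip:
day
Tue    14.25
Wed    15.00
Name: tip, dtype: float64
So sum() = 29.25.

29.25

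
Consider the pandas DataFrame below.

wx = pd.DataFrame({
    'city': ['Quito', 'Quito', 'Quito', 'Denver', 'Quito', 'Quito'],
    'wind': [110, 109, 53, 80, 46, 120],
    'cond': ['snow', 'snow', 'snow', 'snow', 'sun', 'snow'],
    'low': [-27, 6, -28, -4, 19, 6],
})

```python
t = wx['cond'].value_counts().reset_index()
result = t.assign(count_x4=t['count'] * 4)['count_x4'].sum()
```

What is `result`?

24

value_counts of cond:
cond
snow    5
sun     1
Name: count, dtype: int64
reset_index():
   cond  count
0  snow      5
1   sun      1
add column count_x4 = t['count'] * 4:
   cond  count  count_x4
0  snow      5        20
1   sun      1         4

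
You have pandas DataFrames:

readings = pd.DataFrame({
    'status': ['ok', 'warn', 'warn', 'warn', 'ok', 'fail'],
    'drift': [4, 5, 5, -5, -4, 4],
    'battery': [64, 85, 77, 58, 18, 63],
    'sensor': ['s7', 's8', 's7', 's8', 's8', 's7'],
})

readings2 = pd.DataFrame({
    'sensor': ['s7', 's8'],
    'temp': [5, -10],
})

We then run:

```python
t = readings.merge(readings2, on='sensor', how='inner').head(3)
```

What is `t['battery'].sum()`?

merge on 'sensor' (how='inner') → 6 rows:
  status  drift  battery sensor  temp
0     ok      4       64     s7     5
1   warn      5       85     s8   -10
2   warn      5       77     s7     5
3   warn     -5       58     s8   -10
4     ok     -4       18     s8   -10
5   fail      4       63     s7     5
take first 3 rows:
  status  drift  battery sensor  temp
0     ok      4       64     s7     5
1   warn      5       85     s8   -10
2   warn      5       77     s7     5
The sum of column 'battery' is 226.

226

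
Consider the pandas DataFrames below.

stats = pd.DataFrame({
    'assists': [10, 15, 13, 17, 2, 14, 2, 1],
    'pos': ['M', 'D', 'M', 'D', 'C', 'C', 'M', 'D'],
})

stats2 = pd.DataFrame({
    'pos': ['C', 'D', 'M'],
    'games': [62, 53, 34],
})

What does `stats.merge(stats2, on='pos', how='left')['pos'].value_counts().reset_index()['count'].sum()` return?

8

merge on 'pos' (how='left') → 8 rows:
   assists pos  games
0       10   M     34
1       15   D     53
2       13   M     34
3       17   D     53
4        2   C     62
5       14   C     62
6        2   M     34
7        1   D     53
value_counts of pos:
pos
M    3
D    3
C    2
Name: count, dtype: int64
reset_index():
  pos  count
0   M      3
1   D      3
2   C      2
sum of column 'count' → 8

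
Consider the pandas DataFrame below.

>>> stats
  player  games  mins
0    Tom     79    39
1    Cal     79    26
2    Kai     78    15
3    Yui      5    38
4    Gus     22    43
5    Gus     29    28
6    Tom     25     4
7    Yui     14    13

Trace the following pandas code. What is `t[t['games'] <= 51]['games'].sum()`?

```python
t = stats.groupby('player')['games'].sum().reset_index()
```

70

group by player, sum of games:
player
Cal     79
Gus     51
Kai     78
Tom    104
Yui     19
Name: games, dtype: int64
reset_index():
  player  games
0    Cal     79
1    Gus     51
2    Kai     78
3    Tom    104
4    Yui     19
filter rows where games <= 51:
  player  games
1    Gus     51
4    Yui     19
Hence 70.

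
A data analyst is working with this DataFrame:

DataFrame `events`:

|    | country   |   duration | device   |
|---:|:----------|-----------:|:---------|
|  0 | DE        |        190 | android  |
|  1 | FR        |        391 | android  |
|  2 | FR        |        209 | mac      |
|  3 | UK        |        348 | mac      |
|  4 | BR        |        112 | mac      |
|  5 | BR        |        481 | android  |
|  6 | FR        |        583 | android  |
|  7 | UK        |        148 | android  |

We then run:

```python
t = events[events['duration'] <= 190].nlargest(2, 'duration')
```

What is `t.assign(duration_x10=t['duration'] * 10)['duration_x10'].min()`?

filter rows where duration <= 190:
  country  duration   device
0      DE       190  android
4      BR       112      mac
7      UK       148  android
take 2 rows with largest duration:
  country  duration   device
0      DE       190  android
7      UK       148  android
add column duration_x10 = t['duration'] * 10:
  country  duration   device  duration_x10
0      DE       190  android          1900
7      UK       148  android          1480
Hence 1480.

1480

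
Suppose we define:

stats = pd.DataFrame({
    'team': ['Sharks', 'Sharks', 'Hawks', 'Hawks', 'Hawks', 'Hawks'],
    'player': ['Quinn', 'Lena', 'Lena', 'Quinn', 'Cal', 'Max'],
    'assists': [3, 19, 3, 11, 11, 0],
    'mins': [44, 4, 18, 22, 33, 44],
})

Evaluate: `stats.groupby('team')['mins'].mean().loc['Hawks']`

group by team, mean of mins:
team
Hawks     29.25
Sharks    24.00
Name: mins, dtype: float64
Then the value at index 'Hawks': 29.25

29.25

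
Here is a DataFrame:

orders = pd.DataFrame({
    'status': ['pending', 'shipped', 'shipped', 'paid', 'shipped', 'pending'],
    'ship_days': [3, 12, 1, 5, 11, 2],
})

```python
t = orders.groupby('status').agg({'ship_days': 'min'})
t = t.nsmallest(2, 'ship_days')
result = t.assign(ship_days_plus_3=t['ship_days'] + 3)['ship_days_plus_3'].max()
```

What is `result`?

group by status, min of ship_days:
         ship_days
status            
paid             5
pending          2
shipped          1
take 2 rows with smallest ship_days:
         ship_days
status            
shipped          1
pending          2
add column ship_days_plus_3 = t['ship_days'] + 3:
         ship_days  ship_days_plus_3
status                              
shipped          1                 4
pending          2                 5
Then the max of column 'ship_days_plus_3': 5

5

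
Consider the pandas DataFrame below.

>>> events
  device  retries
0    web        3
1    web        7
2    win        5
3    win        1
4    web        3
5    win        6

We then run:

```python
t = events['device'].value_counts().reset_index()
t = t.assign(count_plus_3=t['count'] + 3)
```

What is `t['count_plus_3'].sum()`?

12

value_counts of device:
device
web    3
win    3
Name: count, dtype: int64
reset_index():
  device  count
0    web      3
1    win      3
add column count_plus_3 = t['count'] + 3:
  device  count  count_plus_3
0    web      3             6
1    win      3             6
Hence 12.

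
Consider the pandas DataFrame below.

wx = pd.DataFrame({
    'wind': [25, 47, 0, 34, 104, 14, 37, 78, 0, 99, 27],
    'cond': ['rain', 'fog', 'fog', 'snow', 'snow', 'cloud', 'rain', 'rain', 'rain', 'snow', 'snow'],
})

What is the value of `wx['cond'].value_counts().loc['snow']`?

value_counts of cond:
cond
rain     4
snow     4
fog      2
cloud    1
Name: count, dtype: int64
Finally, value at index 'snow' = 4.

4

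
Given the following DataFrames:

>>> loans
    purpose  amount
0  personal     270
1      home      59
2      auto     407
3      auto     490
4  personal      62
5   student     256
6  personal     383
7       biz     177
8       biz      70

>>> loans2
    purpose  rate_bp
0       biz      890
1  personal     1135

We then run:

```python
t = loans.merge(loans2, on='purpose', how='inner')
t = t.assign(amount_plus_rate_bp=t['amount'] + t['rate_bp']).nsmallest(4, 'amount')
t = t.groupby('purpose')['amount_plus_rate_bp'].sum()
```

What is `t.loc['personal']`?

merge on 'purpose' (how='inner') → 5 rows:
    purpose  amount  rate_bp
0  personal     270     1135
1  personal      62     1135
2  personal     383     1135
3       biz     177      890
4       biz      70      890
add column amount_plus_rate_bp = t['amount'] + t['rate_bp']:
    purpose  amount  rate_bp  amount_plus_rate_bp
0  personal     270     1135                 1405
1  personal      62     1135                 1197
2  personal     383     1135                 1518
3       biz     177      890                 1067
4       biz      70      890                  960
take 4 rows with smallest amount:
    purpose  amount  rate_bp  amount_plus_rate_bp
1  personal      62     1135                 1197
4       biz      70      890                  960
3       biz     177      890                 1067
0  personal     270     1135                 1405
group by purpose, sum of amount_plus_rate_bp:
purpose
biz         2027
personal    2602
Name: amount_plus_rate_bp, dtype: int64
Finally, value at index 'personal' = 2602.

2602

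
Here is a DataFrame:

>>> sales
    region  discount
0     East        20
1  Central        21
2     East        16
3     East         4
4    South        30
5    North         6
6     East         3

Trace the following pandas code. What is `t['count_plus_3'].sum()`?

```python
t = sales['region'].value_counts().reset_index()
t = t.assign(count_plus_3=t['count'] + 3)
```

value_counts of region:
region
East       4
Central    1
South      1
North      1
Name: count, dtype: int64
reset_index():
    region  count
0     East      4
1  Central      1
2    South      1
3    North      1
add column count_plus_3 = t['count'] + 3:
    region  count  count_plus_3
0     East      4             7
1  Central      1             4
2    South      1             4
3    North      1             4

19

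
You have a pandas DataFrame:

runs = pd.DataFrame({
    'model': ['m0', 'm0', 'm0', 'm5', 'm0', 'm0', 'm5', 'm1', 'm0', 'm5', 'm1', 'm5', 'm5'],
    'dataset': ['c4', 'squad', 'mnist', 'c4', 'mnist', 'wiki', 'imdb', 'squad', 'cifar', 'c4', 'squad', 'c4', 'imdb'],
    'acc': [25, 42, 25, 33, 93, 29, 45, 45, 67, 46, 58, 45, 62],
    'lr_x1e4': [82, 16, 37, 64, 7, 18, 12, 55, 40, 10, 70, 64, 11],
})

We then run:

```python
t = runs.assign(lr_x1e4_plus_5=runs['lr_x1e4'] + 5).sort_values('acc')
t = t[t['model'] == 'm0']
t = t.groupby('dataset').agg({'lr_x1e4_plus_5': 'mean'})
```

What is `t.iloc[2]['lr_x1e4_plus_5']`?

27.0

add column lr_x1e4_plus_5 = runs['lr_x1e4'] + 5:
   model dataset  acc  lr_x1e4  lr_x1e4_plus_5
0     m0      c4   25       82              87
1     m0   squad   42       16              21
2     m0   mnist   25       37              42
3     m5      c4   33       64              69
4     m0   mnist   93        7              12
5     m0    wiki   29       18              23
6     m5    imdb   45       12              17
7     m1   squad   45       55              60
8     m0   cifar   67       40              45
9     m5      c4   46       10              15
10    m1   squad   58       70              75
11    m5      c4   45       64              69
12    m5    imdb   62       11              16
sort by acc:
   model dataset  acc  lr_x1e4  lr_x1e4_plus_5
0     m0      c4   25       82              87
2     m0   mnist   25       37              42
5     m0    wiki   29       18              23
3     m5      c4   33       64              69
1     m0   squad   42       16              21
6     m5    imdb   45       12              17
7     m1   squad   45       55              60
11    m5      c4   45       64              69
9     m5      c4   46       10              15
10    m1   squad   58       70              75
12    m5    imdb   62       11              16
8     m0   cifar   67       40              45
4     m0   mnist   93        7              12
filter rows where model == 'm0':
  model dataset  acc  lr_x1e4  lr_x1e4_plus_5
0    m0      c4   25       82              87
2    m0   mnist   25       37              42
5    m0    wiki   29       18              23
1    m0   squad   42       16              21
8    m0   cifar   67       40              45
4    m0   mnist   93        7              12
group by dataset, mean of lr_x1e4_plus_5:
         lr_x1e4_plus_5
dataset                
c4                 87.0
cifar              45.0
mnist              27.0
squad              21.0
wiki               23.0
Finally, value at position 2, column 'lr_x1e4_plus_5' = 27.0.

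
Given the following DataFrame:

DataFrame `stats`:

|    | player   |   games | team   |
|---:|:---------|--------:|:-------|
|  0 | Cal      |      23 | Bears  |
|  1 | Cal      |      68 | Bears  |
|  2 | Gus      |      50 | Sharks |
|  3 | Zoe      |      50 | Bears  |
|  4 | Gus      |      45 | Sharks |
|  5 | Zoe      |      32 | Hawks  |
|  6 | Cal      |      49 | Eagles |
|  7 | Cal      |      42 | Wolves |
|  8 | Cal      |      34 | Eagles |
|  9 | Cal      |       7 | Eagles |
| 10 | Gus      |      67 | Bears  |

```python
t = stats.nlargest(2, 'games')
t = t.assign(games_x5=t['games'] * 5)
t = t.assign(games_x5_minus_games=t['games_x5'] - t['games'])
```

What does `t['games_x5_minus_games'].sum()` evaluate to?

take 2 rows with largest games:
   player  games   team
1     Cal     68  Bears
10    Gus     67  Bears
add column games_x5 = t['games'] * 5:
   player  games   team  games_x5
1     Cal     68  Bears       340
10    Gus     67  Bears       335
add column games_x5_minus_games = t['games_x5'] - t['games']:
   player  games   team  games_x5  games_x5_minus_games
1     Cal     68  Bears       340                   272
10    Gus     67  Bears       335                   268
Finally, sum of column 'games_x5_minus_games' = 540.

540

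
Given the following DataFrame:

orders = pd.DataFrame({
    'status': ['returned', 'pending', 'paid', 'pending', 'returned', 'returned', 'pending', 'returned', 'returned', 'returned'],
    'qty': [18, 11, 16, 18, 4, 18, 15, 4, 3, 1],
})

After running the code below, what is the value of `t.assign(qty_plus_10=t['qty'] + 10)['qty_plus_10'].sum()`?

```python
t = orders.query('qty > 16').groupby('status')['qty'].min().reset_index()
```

56

filter rows where qty > 16:
     status  qty
0  returned   18
3   pending   18
5  returned   18
group by status, min of qty:
status
pending     18
returned    18
Name: qty, dtype: int64
reset_index():
     status  qty
0   pending   18
1  returned   18
add column qty_plus_10 = t['qty'] + 10:
     status  qty  qty_plus_10
0   pending   18           28
1  returned   18           28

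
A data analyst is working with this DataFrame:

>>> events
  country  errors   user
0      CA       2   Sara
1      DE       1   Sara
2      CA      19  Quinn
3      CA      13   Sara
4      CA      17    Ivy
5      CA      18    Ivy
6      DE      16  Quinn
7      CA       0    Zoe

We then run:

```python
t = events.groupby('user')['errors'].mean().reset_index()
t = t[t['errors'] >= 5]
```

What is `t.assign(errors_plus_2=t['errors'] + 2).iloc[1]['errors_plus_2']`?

group by user, mean of errors:
user
Ivy      17.500000
Quinn    17.500000
Sara      5.333333
Zoe       0.000000
Name: errors, dtype: float64
reset_index():
    user     errors
0    Ivy  17.500000
1  Quinn  17.500000
2   Sara   5.333333
3    Zoe   0.000000
filter rows where errors >= 5:
    user     errors
0    Ivy  17.500000
1  Quinn  17.500000
2   Sara   5.333333
add column errors_plus_2 = t['errors'] + 2:
    user     errors  errors_plus_2
0    Ivy  17.500000      19.500000
1  Quinn  17.500000      19.500000
2   Sara   5.333333       7.333333
Then the value at position 1, column 'errors_plus_2': 19.5

19.5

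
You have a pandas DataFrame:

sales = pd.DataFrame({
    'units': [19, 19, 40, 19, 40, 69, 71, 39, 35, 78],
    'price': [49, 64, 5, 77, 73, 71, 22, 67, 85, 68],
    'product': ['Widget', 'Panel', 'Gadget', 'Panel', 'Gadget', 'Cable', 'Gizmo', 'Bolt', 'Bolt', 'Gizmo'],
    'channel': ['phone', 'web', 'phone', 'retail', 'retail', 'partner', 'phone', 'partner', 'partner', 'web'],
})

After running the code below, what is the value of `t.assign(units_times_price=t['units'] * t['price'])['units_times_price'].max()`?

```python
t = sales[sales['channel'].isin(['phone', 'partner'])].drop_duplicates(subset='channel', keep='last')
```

filter rows where channel in ['phone', 'partner']:
   units  price product  channel
0     19     49  Widget    phone
2     40      5  Gadget    phone
5     69     71   Cable  partner
6     71     22   Gizmo    phone
7     39     67    Bolt  partner
8     35     85    Bolt  partner
drop duplicate channel (keep=last):
   units  price product  channel
6     71     22   Gizmo    phone
8     35     85    Bolt  partner
add column units_times_price = t['units'] * t['price']:
   units  price product  channel  units_times_price
6     71     22   Gizmo    phone               1562
8     35     85    Bolt  partner               2975

2975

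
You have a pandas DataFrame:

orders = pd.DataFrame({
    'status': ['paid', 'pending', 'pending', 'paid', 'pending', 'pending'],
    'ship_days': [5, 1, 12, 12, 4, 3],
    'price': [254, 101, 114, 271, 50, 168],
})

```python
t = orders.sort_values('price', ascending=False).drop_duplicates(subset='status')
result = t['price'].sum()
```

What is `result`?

sort by price descending:
    status  ship_days  price
3     paid         12    271
0     paid          5    254
5  pending          3    168
2  pending         12    114
1  pending          1    101
4  pending          4     50
drop duplicate status (keep=first):
    status  ship_days  price
3     paid         12    271
5  pending          3    168
sum of column 'price' → 439

439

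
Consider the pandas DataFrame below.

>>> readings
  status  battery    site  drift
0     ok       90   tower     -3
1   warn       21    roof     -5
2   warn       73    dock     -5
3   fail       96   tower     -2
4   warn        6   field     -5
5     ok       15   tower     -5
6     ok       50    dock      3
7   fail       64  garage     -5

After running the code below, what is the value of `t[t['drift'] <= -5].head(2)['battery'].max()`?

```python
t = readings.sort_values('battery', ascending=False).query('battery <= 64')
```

64

sort by battery descending:
  status  battery    site  drift
3   fail       96   tower     -2
0     ok       90   tower     -3
2   warn       73    dock     -5
7   fail       64  garage     -5
6     ok       50    dock      3
1   warn       21    roof     -5
5     ok       15   tower     -5
4   warn        6   field     -5
filter rows where battery <= 64:
  status  battery    site  drift
7   fail       64  garage     -5
6     ok       50    dock      3
1   warn       21    roof     -5
5     ok       15   tower     -5
4   warn        6   field     -5
filter rows where drift <= -5:
  status  battery    site  drift
7   fail       64  garage     -5
1   warn       21    roof     -5
5     ok       15   tower     -5
4   warn        6   field     -5
take first 2 rows:
  status  battery    site  drift
7   fail       64  garage     -5
1   warn       21    roof     -5
Finally, max of column 'battery' = 64.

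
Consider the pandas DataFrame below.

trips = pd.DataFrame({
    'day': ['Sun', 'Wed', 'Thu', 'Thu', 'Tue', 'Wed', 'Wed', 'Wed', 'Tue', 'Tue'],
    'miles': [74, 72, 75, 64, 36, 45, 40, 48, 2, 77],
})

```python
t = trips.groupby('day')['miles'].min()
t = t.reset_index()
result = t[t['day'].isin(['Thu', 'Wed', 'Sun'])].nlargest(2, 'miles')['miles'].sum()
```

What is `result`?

138

group by day, min of miles:
day
Sun    74
Thu    64
Tue     2
Wed    40
Name: miles, dtype: int64
reset_index():
   day  miles
0  Sun     74
1  Thu     64
2  Tue      2
3  Wed     40
filter rows where day in ['Thu', 'Wed', 'Sun']:
   day  miles
0  Sun     74
1  Thu     64
3  Wed     40
take 2 rows with largest miles:
   day  miles
0  Sun     74
1  Thu     64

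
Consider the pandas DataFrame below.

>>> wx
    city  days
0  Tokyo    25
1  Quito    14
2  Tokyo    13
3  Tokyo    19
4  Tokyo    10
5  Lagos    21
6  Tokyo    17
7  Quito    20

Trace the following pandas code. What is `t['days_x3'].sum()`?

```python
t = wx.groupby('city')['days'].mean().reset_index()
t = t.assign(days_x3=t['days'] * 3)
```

group by city, mean of days:
city
Lagos    21.0
Quito    17.0
Tokyo    16.8
Name: days, dtype: float64
reset_index():
    city  days
0  Lagos  21.0
1  Quito  17.0
2  Tokyo  16.8
add column days_x3 = t['days'] * 3:
    city  days  days_x3
0  Lagos  21.0     63.0
1  Quito  17.0     51.0
2  Tokyo  16.8     50.4
Finally, sum of column 'days_x3' = 164.4.

164.4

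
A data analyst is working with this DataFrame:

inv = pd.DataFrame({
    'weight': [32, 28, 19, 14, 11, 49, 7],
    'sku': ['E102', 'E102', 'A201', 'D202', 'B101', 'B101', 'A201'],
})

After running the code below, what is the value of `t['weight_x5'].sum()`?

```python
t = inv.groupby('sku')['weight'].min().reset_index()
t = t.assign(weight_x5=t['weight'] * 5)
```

300

group by sku, min of weight:
sku
A201     7
B101    11
D202    14
E102    28
Name: weight, dtype: int64
reset_index():
    sku  weight
0  A201       7
1  B101      11
2  D202      14
3  E102      28
add column weight_x5 = t['weight'] * 5:
    sku  weight  weight_x5
0  A201       7         35
1  B101      11         55
2  D202      14         70
3  E102      28        140
Reading off the sum of column 'weight_x5', we get 300.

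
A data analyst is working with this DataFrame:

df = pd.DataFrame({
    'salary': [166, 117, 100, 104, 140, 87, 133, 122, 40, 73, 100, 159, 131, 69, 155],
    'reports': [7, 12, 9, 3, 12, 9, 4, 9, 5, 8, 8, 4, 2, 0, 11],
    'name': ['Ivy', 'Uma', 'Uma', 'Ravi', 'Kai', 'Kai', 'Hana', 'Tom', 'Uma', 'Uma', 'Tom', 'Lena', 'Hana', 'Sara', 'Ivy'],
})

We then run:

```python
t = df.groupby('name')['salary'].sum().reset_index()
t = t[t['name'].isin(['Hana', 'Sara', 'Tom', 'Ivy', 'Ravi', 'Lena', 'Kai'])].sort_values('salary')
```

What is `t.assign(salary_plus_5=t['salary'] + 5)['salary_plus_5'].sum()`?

1401

group by name, sum of salary:
name
Hana    264
Ivy     321
Kai     227
Lena    159
Ravi    104
Sara     69
Tom     222
Uma     330
Name: salary, dtype: int64
reset_index():
   name  salary
0  Hana     264
1   Ivy     321
2   Kai     227
3  Lena     159
4  Ravi     104
5  Sara      69
6   Tom     222
7   Uma     330
filter rows where name in ['Hana', 'Sara', 'Tom', 'Ivy', 'Ravi', 'Lena', 'Kai']:
   name  salary
0  Hana     264
1   Ivy     321
2   Kai     227
3  Lena     159
4  Ravi     104
5  Sara      69
6   Tom     222
sort by salary:
   name  salary
5  Sara      69
4  Ravi     104
3  Lena     159
6   Tom     222
2   Kai     227
0  Hana     264
1   Ivy     321
add column salary_plus_5 = t['salary'] + 5:
   name  salary  salary_plus_5
5  Sara      69             74
4  Ravi     104            109
3  Lena     159            164
6   Tom     222            227
2   Kai     227            232
0  Hana     264            269
1   Ivy     321            326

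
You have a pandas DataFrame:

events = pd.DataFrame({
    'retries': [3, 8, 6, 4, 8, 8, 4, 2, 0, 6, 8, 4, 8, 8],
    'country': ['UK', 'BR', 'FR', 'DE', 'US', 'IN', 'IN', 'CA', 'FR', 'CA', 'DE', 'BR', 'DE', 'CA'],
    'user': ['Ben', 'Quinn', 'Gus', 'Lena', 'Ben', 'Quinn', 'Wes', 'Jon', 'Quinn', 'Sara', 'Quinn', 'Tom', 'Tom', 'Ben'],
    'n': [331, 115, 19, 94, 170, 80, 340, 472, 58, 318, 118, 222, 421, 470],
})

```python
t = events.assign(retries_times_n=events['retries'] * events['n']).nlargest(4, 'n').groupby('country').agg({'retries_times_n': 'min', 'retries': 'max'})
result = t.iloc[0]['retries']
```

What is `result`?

8

add column retries_times_n = events['retries'] * events['n']:
    retries country   user    n  retries_times_n
0         3      UK    Ben  331              993
1         8      BR  Quinn  115              920
2         6      FR    Gus   19              114
3         4      DE   Lena   94              376
4         8      US    Ben  170             1360
5         8      IN  Quinn   80              640
6         4      IN    Wes  340             1360
7         2      CA    Jon  472              944
8         0      FR  Quinn   58                0
9         6      CA   Sara  318             1908
10        8      DE  Quinn  118              944
11        4      BR    Tom  222              888
12        8      DE    Tom  421             3368
13        8      CA    Ben  470             3760
take 4 rows with largest n:
    retries country user    n  retries_times_n
7         2      CA  Jon  472              944
13        8      CA  Ben  470             3760
12        8      DE  Tom  421             3368
6         4      IN  Wes  340             1360
group by country: min(retries_times_n), max(retries):
         retries_times_n  retries
country                          
CA                   944        8
DE                  3368        8
IN                  1360        4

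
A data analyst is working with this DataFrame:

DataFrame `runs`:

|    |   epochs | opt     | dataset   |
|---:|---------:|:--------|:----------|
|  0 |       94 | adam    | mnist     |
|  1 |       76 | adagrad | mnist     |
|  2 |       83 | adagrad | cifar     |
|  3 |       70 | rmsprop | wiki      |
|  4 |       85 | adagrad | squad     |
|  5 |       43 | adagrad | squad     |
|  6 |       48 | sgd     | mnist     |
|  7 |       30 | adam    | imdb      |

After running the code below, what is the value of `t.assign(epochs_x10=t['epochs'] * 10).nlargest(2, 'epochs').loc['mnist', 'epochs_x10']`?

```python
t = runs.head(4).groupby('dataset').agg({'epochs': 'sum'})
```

take first 4 rows:
   epochs      opt dataset
0      94     adam   mnist
1      76  adagrad   mnist
2      83  adagrad   cifar
3      70  rmsprop    wiki
group by dataset, sum of epochs:
         epochs
dataset        
cifar        83
mnist       170
wiki         70
add column epochs_x10 = t['epochs'] * 10:
         epochs  epochs_x10
dataset                    
cifar        83         830
mnist       170        1700
wiki         70         700
take 2 rows with largest epochs:
         epochs  epochs_x10
dataset                    
mnist       170        1700
cifar        83         830
value at row 'mnist', column 'epochs_x10' → 1700

1700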